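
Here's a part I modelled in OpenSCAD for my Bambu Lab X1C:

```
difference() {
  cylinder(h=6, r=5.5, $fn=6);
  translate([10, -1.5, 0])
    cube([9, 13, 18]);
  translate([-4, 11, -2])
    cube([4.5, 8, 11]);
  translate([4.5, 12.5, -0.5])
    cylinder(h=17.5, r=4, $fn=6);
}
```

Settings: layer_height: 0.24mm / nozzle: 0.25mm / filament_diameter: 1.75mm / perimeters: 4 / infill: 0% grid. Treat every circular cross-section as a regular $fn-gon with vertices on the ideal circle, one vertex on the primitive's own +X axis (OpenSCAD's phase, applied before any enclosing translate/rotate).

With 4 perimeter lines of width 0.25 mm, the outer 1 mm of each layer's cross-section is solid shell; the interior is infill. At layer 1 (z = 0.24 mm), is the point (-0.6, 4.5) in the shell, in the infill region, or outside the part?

shell

At z = 0.24 mm: the r=5.5 cylinder gives a regular 6-gon of circumradius 5.5 (constant along its height); the cube at (10, -1.5) is present — its section is the full 9×13 rectangle; the 4.5×8 cube at (-4, 11) contributes its full rectangle; the r=4 cylinder at (4.5, 12.5) contributes a regular 6-gon of circumradius 4; Subtracting the remaining from the first: starting from the r=5.5 cylinder, the 9×13 cube at (10, -1.5) misses the remaining region (no effect); the 4.5×8 cube at (-4, 11) misses the remaining region (no effect); the r=4 cylinder at (4.5, 12.5) misses the remaining region (no effect) — 1 connected region. Overall, the cross-section is a single solid region. The nearest boundary edge runs (-2.75, 4.76)→(2.75, 4.76); distance from the point to it = 0.26 mm. The point is inside the cross-section, 0.26 mm from the nearest boundary — within the 1 mm shell band (4 × 0.25).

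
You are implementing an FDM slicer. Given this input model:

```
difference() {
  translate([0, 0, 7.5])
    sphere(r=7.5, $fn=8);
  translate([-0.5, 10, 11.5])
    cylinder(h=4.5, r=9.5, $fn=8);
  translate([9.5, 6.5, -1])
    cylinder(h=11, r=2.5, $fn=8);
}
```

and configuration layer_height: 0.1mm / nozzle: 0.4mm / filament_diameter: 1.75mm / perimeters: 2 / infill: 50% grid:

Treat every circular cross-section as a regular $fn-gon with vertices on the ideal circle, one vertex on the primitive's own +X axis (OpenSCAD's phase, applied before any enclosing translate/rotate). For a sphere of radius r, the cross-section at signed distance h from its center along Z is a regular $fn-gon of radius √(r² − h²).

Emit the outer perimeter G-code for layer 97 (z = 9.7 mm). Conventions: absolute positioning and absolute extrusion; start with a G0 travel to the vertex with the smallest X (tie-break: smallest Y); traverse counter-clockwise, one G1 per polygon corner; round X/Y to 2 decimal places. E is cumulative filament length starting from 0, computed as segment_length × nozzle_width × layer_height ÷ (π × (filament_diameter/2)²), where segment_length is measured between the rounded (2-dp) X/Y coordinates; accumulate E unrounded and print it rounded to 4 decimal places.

G0 X-7.17 Y0.00 Z9.70
G1 X-5.07 Y-5.07 E0.0913
G1 X0.00 Y-7.17 E0.1825
G1 X5.07 Y-5.07 E0.2738
G1 X7.17 Y0.00 E0.3650
G1 X5.07 Y5.07 E0.4563
G1 X0.00 Y7.17 E0.5476
G1 X-5.07 Y5.07 E0.6388
G1 X-7.17 Y0.00 E0.7301

At z = 9.7 mm: the r=7.5 sphere slices to a regular 8-gon of circumradius 7.170 (√(r²−h²) with h=2.2 from center); the cylinder at (-0.5, 10) does not reach this height (z outside [11.5, 16]); the r=2.5 cylinder at (9.5, 6.5) contributes a regular 8-gon of circumradius 2.5; Subtracting the remaining from the first: starting from the r=7.5 sphere, the r=2.5 cylinder at (9.5, 6.5) misses the remaining region (no effect) — 1 connected region. The outline is a single polygon with 8 vertices. Extrusion per mm of travel: 0.4 × 0.1 / (π × 0.875²) = 0.016630. Accumulating E over each segment gives final E = 0.7301.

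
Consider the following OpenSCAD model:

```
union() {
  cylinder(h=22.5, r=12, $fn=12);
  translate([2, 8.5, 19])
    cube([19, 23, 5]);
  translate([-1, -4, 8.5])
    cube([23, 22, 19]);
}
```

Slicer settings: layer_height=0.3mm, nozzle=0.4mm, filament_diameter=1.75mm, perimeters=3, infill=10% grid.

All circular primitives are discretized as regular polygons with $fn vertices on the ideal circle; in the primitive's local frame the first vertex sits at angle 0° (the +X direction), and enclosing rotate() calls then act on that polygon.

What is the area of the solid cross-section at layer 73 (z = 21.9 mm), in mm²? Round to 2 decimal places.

At z = 21.9 mm: the r=12 cylinder contributes a regular 12-gon of circumradius 12 (area = (12/2)·12.000²·sin(360°/12) = 432.00 mm²); the cube at (2, 8.5) is present — its section is the full 19×23 rectangle (area 437.00 mm²); the cube at (-1, -4) is present — its section is the full 23×22 rectangle (area 506.00 mm²); Taking the union: the regions partially overlap — summed areas 1375.00 mm² minus the doubly-counted overlap 350.22 mm² gives 1024.78 mm² — area = 1024.78 mm². Overall, the cross-section is a single solid region. Net area = 1024.78 mm².

1024.78 mm²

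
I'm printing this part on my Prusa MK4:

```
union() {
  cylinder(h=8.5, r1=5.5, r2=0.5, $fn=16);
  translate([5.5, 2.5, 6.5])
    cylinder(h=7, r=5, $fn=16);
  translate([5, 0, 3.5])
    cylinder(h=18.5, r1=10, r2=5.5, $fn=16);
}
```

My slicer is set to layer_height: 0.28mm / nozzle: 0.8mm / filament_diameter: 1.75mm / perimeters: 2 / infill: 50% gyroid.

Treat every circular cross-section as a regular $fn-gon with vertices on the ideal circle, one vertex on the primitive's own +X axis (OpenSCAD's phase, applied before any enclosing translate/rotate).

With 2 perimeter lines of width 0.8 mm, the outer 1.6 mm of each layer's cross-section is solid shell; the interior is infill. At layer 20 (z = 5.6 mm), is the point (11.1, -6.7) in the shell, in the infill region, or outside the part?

shell

At z = 5.6 mm: the cone contributes a regular 16-gon of circumradius 2.206 (interpolated between r1=5.5 and r2=0.5 at t=0.659); the cylinder at (5.5, 2.5) is not intersected at this z (z outside [6.5, 13.5]); the cone at (5, 0) contributes a regular 16-gon of circumradius 9.489 (interpolated between r1=10 and r2=5.5 at t=0.114); Merging all regions: the cone lies entirely inside the cone at (5, 0), so the union is just the cone at (5, 0) — 1 connected region. Overall, the cross-section is a single solid region. The nearest boundary edge runs (11.71, -6.71)→(8.63, -8.77); distance from the point to it = 0.35 mm. The point is inside the cross-section, 0.35 mm from the nearest boundary — within the 1.6 mm shell band (2 × 0.8).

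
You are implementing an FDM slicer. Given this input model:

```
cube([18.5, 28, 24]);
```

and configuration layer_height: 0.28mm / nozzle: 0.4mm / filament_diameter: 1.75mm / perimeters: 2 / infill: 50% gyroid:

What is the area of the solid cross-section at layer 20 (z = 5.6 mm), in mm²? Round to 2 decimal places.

518.00 mm²

At z = 5.6 mm: the cube is present — its section is the full 18.5×28 rectangle (area 518.00 mm²). Overall, the cross-section is a single solid region. Net area = 518.00 mm².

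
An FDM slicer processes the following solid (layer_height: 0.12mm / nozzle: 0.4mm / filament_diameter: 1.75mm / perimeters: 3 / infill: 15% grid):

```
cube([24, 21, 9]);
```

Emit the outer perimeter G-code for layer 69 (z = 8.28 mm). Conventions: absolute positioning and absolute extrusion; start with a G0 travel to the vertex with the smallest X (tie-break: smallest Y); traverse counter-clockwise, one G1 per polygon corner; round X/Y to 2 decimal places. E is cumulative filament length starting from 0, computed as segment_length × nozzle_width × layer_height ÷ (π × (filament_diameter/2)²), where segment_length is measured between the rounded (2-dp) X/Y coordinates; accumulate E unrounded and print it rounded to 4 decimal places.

G0 X0.00 Y0.00 Z8.28
G1 X24.00 Y0.00 E0.4789
G1 X24.00 Y21.00 E0.8980
G1 X0.00 Y21.00 E1.3770
G1 X0.00 Y0.00 E1.7960

At z = 8.28 mm: the cube (footprint 24×21) is included at this height. The outline is a single polygon with 4 vertices. Extrusion per mm of travel: 0.4 × 0.12 / (π × 0.875²) = 0.019956. Accumulating E over each segment gives final E = 1.7960.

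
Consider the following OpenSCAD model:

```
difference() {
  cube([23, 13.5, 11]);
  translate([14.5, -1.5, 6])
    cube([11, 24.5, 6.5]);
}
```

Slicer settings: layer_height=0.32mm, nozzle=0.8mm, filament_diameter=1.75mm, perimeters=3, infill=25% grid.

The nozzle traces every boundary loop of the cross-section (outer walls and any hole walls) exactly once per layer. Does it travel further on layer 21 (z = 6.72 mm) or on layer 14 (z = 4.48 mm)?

Layer 21 (z = 6.72): the 23×13.5 cube contributes its full rectangle (perimeter 73.00 mm); the 11×24.5 cube at (14.5, -1.5) contributes its full rectangle (perimeter 71.00 mm); Taking the first minus the rest: starting from the 23×13.5 cube, the 11×24.5 cube at (14.5, -1.5) partially overlaps it — only the 114.75 mm² overlap (of its 269.50 mm²) is removed, clipping the outline — boundary = 56.00 mm. So its perimeter = 56.00 mm. Layer 14 (z = 4.48): the cube is present — its section is the full 23×13.5 rectangle (perimeter 73.00 mm); the cube at (14.5, -1.5) is absent (z outside [6, 12.5]); After the difference (first − rest): none of the subtracted shapes is present at this height, so the 23×13.5 cube is unchanged — boundary = 73.00 mm. So its perimeter = 73.00 mm. Layer 14 is larger (73.00 vs 56.00 mm).

layer 14 (z = 4.48 mm)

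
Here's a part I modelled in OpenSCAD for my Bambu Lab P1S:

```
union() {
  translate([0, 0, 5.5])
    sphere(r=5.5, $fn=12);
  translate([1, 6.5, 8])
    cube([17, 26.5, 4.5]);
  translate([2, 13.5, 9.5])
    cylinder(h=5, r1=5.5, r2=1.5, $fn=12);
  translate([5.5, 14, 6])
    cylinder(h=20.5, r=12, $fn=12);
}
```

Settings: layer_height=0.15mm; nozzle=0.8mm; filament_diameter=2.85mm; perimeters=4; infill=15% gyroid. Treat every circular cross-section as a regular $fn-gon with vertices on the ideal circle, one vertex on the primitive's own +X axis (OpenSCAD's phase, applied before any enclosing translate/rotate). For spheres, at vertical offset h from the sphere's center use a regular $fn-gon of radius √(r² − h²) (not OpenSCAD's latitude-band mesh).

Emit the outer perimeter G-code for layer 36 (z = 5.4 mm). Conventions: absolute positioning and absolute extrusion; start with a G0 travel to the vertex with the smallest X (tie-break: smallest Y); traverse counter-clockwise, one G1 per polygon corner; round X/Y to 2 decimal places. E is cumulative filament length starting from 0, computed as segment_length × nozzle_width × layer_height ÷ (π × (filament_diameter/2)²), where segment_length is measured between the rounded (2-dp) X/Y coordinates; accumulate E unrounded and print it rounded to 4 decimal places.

At z = 5.4 mm: the sphere: section is a regular 12-gon, circumradius = √(r²−h²) = √(5.5²−0.1²) = 5.499; the cube at (1, 6.5) is absent (z outside [8, 12.5]); the cone at (2, 13.5) is absent (z outside [9.5, 14.5]); the cylinder at (5.5, 14) is not intersected at this z (z outside [6, 26.5]); Taking the union: only the r=5.5 sphere is present, so the union is just that shape — 1 connected region. The outline is a single polygon with 12 vertices. Extrusion per mm of travel: 0.8 × 0.15 / (π × 1.425²) = 0.018811. Accumulating E over each segment gives final E = 0.6424.

G0 X-5.50 Y0.00 Z5.40
G1 X-4.76 Y-2.75 E0.0536
G1 X-2.75 Y-4.76 E0.1070
G1 X0.00 Y-5.50 E0.1606
G1 X2.75 Y-4.76 E0.2142
G1 X4.76 Y-2.75 E0.2676
G1 X5.50 Y0.00 E0.3212
G1 X4.76 Y2.75 E0.3748
G1 X2.75 Y4.76 E0.4283
G1 X0.00 Y5.50 E0.4818
G1 X-2.75 Y4.76 E0.5354
G1 X-4.76 Y2.75 E0.5889
G1 X-5.50 Y0.00 E0.6424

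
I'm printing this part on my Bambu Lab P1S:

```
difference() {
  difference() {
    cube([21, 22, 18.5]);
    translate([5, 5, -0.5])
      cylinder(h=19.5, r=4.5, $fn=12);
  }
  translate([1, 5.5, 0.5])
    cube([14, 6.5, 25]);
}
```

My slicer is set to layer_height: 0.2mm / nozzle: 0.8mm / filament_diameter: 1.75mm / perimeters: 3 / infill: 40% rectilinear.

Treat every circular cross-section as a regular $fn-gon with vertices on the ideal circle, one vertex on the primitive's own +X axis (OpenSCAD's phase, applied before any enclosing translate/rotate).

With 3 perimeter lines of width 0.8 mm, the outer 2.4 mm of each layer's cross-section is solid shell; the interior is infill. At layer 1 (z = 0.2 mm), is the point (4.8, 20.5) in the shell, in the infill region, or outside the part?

At z = 0.2 mm: the cube (footprint 21×22) is included at this height; the r=4.5 cylinder at (5, 5) gives a regular 12-gon of circumradius 4.5 (constant along its height); Subtracting the remaining from the first: starting from the 21×22 cube, the r=4.5 cylinder at (5, 5) lies wholly inside it (removes its full 60.75 mm² and its 27.95 mm outline becomes a hole wall) — 1 connected region with 1 hole; the cube at (1, 5.5) is not intersected at this z (z outside [0.5, 25.5]); Subtracting the remaining from the first: none of the subtracted shapes is present at this height, so that combined region is unchanged — 1 connected region with 1 hole. Overall, the cross-section is one region with 1 hole. The nearest boundary edge runs (0.00, 22.00)→(21.00, 22.00); distance from the point to it = 1.50 mm. The point is inside the cross-section, 1.50 mm from the nearest boundary — within the 2.4 mm shell band (3 × 0.8).

shell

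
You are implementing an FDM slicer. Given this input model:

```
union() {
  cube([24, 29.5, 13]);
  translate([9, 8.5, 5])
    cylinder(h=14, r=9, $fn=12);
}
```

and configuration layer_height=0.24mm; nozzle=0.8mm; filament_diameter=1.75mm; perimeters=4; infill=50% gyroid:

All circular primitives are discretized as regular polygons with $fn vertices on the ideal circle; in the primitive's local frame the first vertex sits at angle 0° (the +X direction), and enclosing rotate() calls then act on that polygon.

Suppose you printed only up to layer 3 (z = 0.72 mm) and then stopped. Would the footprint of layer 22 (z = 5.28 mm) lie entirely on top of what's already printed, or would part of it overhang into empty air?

Compare the two slices. At z = 0.72: the cube is present — its section is the full 24×29.5 rectangle (area 708.00 mm²); the cylinder at (9, 8.5) is not intersected at this z (z outside [5, 19]); Merging all regions: only the 24×29.5 cube is present, so the union is just that shape — area = 708.00 mm². At z = 5.28: the cube (footprint 24×29.5) is included at this height (area 708.00 mm²); the cylinder at (9, 8.5): section is a regular 12-gon, circumradius r=9 (area = (12/2)·9.000²·sin(360°/12) = 243.00 mm²); Combining (union): the regions partially overlap — summed areas 951.00 mm² minus the doubly-counted overlap 242.07 mm² gives 708.93 mm² — area = 708.93 mm². Checking containment: at z = 5.28 the cross-section extends beyond the z = 0.72 cross-section by about 0.93 mm².

part overhangs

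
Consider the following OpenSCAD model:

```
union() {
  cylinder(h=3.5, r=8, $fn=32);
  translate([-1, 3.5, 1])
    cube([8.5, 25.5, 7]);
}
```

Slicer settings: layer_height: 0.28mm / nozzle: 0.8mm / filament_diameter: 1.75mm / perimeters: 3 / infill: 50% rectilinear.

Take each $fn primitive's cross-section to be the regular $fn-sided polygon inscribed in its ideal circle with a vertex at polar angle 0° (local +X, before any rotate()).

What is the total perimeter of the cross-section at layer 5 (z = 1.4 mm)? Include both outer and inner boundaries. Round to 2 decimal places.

95.71 mm

At z = 1.4 mm: the cylinder: section is a regular 32-gon, circumradius r=8 (perimeter = 2·32·8.000·sin(180°/32) = 50.18 mm); the 8.5×25.5 cube at (-1, 3.5) contributes its full rectangle (perimeter 68.00 mm); Merging all regions: the regions partially overlap (shared area 27.40 mm²), so the edge portions inside another operand are dropped and the merged outline is re-measured after clipping — boundary = 95.71 mm. Overall, the cross-section is a single solid region. Total boundary length (outer) = 95.71 mm.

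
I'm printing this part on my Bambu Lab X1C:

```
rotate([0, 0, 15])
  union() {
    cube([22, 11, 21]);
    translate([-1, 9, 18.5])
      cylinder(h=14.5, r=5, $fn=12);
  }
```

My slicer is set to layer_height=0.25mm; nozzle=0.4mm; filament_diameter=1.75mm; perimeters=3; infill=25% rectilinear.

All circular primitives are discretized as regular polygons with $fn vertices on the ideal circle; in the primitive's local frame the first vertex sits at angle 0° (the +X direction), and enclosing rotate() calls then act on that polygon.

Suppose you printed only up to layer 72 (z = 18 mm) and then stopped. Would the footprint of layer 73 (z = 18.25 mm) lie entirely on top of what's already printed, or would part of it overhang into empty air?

Compare the two slices. At z = 18: the cube is present — its section is the full 22×11 rectangle (area 242.00 mm²); the cylinder at (-1, 9) does not reach this height (z outside [18.5, 33]); Combining (union): only the 22×11 cube is present, so the union is just that shape — area = 242.00 mm²; (rotated 15° about Z; rotation is an isometry so areas/perimeters/island counts are preserved). At z = 18.25: the 22×11 cube contributes its full rectangle (area 242.00 mm²); the cylinder at (-1, 9) does not reach this height (z outside [18.5, 33]); Combining (union): only the 22×11 cube is present, so the union is just that shape — area = 242.00 mm²; (whole slice rotated 15° about Z — lengths, areas and connectivity unchanged). Checking containment: the cross-section at z = 18.25 is a subset of the cross-section at z = 18.

entirely on top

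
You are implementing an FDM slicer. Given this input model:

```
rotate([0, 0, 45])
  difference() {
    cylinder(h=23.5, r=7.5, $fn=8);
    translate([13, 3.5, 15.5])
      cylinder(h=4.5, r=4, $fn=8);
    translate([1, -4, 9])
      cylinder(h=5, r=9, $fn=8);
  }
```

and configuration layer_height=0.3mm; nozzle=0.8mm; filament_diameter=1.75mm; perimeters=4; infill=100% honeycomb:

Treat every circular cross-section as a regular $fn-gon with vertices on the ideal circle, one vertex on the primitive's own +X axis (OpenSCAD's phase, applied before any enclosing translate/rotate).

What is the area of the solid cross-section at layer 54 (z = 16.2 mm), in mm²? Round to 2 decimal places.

At z = 16.2 mm: the cylinder: section is a regular 8-gon, circumradius r=7.5 (area = (8/2)·7.500²·sin(360°/8) = 159.10 mm²); the r=4 cylinder at (13, 3.5) contributes a regular 8-gon of circumradius 4 (area = (8/2)·4.000²·sin(360°/8) = 45.25 mm²); the cylinder at (1, -4) does not reach this height (z outside [9, 14]); After the difference (first − rest): starting from the r=7.5 cylinder (159.10 mm²), the r=4 cylinder at (13, 3.5) misses the remaining region (no effect) — area = 159.10 mm²; (whole slice rotated 45° about Z — lengths, areas and connectivity unchanged). Overall, the cross-section is a single solid region. Net area = 159.10 mm².

159.10 mm²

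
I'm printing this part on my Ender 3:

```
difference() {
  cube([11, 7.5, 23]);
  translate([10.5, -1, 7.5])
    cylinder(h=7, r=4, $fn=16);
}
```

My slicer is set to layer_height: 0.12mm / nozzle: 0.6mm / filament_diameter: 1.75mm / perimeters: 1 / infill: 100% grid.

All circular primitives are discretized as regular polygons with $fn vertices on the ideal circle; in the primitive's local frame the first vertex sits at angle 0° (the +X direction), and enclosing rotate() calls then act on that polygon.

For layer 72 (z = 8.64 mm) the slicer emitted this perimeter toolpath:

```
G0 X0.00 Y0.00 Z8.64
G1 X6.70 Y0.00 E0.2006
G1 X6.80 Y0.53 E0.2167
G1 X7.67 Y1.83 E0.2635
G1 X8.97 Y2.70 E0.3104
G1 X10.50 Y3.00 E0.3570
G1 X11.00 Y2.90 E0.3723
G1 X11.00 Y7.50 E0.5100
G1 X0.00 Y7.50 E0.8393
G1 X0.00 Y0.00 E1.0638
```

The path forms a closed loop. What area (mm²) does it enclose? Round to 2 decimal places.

72.67 mm²

Apply the shoelace formula to the sequence of (X, Y) vertices; enclosed area = 72.67 mm².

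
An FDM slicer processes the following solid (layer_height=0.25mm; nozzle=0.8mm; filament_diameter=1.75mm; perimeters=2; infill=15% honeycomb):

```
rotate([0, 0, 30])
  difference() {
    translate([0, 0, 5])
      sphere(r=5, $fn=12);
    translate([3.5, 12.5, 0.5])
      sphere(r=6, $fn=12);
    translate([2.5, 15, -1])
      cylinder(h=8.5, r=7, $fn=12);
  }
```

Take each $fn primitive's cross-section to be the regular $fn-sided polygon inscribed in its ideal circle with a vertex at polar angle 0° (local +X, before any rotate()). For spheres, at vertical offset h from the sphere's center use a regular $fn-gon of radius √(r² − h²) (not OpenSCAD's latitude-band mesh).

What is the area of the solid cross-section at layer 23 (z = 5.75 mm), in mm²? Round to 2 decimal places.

At z = 5.75 mm: the r=5 sphere slices to a regular 12-gon of circumradius 4.943 (√(r²−h²) with h=0.75 from center) (area = (12/2)·4.943²·sin(360°/12) = 73.31 mm²); the sphere at (3.5, 12.5): section is a regular 12-gon, circumradius = √(r²−h²) = √(6²−5.25²) = 2.905 (area = (12/2)·2.905²·sin(360°/12) = 25.31 mm²); the r=7 cylinder at (2.5, 15) contributes a regular 12-gon of circumradius 7 (area = (12/2)·7.000²·sin(360°/12) = 147.00 mm²); After the difference (first − rest): starting from the r=5 sphere (73.31 mm²), the r=6 sphere at (3.5, 12.5) misses the remaining region (no effect); the r=7 cylinder at (2.5, 15) misses the remaining region (no effect) — area = 73.31 mm²; (rotated 30° about Z; rotation is an isometry so areas/perimeters/island counts are preserved). Overall, the cross-section is a single solid region. Net area = 73.31 mm².

73.31 mm²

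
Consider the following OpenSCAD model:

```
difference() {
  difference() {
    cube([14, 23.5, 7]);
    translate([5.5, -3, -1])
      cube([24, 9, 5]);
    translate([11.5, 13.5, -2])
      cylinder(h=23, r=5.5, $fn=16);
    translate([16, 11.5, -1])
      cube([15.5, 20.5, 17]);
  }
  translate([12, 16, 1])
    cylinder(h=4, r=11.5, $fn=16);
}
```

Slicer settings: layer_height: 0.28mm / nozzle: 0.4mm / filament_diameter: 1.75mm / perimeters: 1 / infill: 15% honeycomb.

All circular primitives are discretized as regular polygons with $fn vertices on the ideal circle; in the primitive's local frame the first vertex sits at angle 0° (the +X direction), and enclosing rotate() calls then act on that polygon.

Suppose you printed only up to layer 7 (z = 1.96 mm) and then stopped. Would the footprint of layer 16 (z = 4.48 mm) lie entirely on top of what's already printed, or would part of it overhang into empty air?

Compare the two slices. At z = 1.96: the 14×23.5 cube contributes its full rectangle (area 329.00 mm²); the 24×9 cube at (5.5, -3) contributes its full rectangle (area 216.00 mm²); the cylinder at (11.5, 13.5): section is a regular 16-gon, circumradius r=5.5 (area = (16/2)·5.500²·sin(360°/16) = 92.61 mm²); the cube at (16, 11.5) is present — its section is the full 15.5×20.5 rectangle (area 317.75 mm²); Subtracting the remaining from the first: starting from the 14×23.5 cube (329.00 mm²), the 24×9 cube at (5.5, -3) partially overlaps it — only the 51.00 mm² overlap (of its 216.00 mm²) is removed, clipping the outline; the r=5.5 cylinder at (11.5, 13.5) partially overlaps it — only the 72.49 mm² overlap (of its 92.61 mm²) is removed, clipping the outline; the 15.5×20.5 cube at (16, 11.5) misses the remaining region (no effect) — area = 205.51 mm²; the cylinder at (12, 16): section is a regular 16-gon, circumradius r=11.5 (area = (16/2)·11.500²·sin(360°/16) = 404.88 mm²); Taking the first minus the rest: starting from the result so far (205.51 mm²), the r=11.5 cylinder at (12, 16) partially overlaps it — only the 137.17 mm² overlap (of its 404.88 mm²) is removed, clipping the outline — area = 68.35 mm². At z = 4.48: the cube is present — its section is the full 14×23.5 rectangle (area 329.00 mm²); the cube at (5.5, -3) is not intersected at this z (z outside [-1, 4]); the r=5.5 cylinder at (11.5, 13.5) contributes a regular 16-gon of circumradius 5.5 (area = (16/2)·5.500²·sin(360°/16) = 92.61 mm²); the 15.5×20.5 cube at (16, 11.5) contributes its full rectangle (area 317.75 mm²); After the difference (first − rest): starting from the 14×23.5 cube (329.00 mm²), the r=5.5 cylinder at (11.5, 13.5) partially overlaps it — only the 72.49 mm² overlap (of its 92.61 mm²) is removed, clipping the outline; the 15.5×20.5 cube at (16, 11.5) misses the remaining region (no effect) — area = 256.51 mm²; the cylinder at (12, 16): section is a regular 16-gon, circumradius r=11.5 (area = (16/2)·11.500²·sin(360°/16) = 404.88 mm²); Subtracting the remaining from the first: starting from the result so far (256.51 mm²), the r=11.5 cylinder at (12, 16) partially overlaps it — only the 144.74 mm² overlap (of its 404.88 mm²) is removed, clipping the outline — area = 111.78 mm². Checking containment: at z = 4.48 the cross-section extends beyond the z = 1.96 cross-section by about 43.43 mm².

part overhangs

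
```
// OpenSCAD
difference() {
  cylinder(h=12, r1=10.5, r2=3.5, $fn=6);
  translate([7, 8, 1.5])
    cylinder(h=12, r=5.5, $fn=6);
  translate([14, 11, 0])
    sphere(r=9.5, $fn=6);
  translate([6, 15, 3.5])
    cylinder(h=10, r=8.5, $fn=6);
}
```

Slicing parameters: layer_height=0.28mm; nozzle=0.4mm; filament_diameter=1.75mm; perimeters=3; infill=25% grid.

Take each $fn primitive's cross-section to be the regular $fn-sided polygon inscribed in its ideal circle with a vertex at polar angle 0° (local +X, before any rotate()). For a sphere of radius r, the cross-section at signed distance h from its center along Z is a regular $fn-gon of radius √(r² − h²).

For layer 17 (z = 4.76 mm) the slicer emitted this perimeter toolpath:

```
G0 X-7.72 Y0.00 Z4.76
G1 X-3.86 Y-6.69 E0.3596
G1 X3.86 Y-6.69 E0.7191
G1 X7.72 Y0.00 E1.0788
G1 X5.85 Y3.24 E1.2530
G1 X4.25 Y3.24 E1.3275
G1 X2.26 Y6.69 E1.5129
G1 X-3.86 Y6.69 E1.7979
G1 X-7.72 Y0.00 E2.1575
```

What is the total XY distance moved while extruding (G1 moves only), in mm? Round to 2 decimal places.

Sum the Euclidean lengths of each G1 segment: total = 46.33 mm.

46.33 mm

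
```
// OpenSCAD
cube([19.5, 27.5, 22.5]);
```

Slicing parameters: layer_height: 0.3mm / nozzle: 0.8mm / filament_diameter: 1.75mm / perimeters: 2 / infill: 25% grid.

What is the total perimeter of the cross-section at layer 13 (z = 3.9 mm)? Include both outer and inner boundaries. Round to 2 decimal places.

At z = 3.9 mm: the cube is present — its section is the full 19.5×27.5 rectangle (perimeter 94.00 mm). Overall, the cross-section is a single solid region. Total boundary length (outer) = 94.00 mm.

94.00 mm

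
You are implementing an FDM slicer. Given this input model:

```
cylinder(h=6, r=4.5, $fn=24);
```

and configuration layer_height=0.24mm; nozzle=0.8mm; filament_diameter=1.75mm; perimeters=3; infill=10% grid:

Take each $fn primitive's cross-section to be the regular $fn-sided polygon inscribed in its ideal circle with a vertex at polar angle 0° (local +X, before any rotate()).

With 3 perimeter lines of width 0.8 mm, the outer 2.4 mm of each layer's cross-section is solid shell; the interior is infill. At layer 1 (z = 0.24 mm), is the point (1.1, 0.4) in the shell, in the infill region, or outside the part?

At z = 0.24 mm: the r=4.5 cylinder gives a regular 24-gon of circumradius 4.5 (constant along its height). Overall, the cross-section is a single solid region. The nearest boundary edge runs (4.35, 1.16)→(3.90, 2.25); distance from the point to it = 3.29 mm. The point is inside the cross-section and 3.29 mm from the nearest boundary — more than the 2.4 mm shell width (3 × 0.8), so it's in the infill interior.

infill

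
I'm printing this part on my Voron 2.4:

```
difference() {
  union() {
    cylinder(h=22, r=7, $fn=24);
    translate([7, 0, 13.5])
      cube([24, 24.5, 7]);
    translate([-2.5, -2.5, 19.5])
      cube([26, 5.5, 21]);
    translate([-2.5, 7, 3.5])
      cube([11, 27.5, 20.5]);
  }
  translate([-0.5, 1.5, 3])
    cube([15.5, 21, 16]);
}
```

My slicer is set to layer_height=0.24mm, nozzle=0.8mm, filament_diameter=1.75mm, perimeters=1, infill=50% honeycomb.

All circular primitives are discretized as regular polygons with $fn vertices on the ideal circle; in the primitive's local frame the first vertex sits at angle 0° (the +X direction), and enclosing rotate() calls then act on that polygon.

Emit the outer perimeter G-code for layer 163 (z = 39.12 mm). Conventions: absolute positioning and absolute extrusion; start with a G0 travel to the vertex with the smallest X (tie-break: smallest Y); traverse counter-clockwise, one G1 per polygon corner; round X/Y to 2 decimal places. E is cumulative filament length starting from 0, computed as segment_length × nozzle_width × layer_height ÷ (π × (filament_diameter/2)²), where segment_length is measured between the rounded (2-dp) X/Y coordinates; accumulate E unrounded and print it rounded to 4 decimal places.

G0 X-2.50 Y-2.50 Z39.12
G1 X23.50 Y-2.50 E2.0754
G1 X23.50 Y3.00 E2.5145
G1 X-2.50 Y3.00 E4.5899
G1 X-2.50 Y-2.50 E5.0289

At z = 39.12 mm: the cylinder is not intersected at this z (z outside [0, 22]); the cube at (7, 0) is absent (z outside [13.5, 20.5]); the 26×5.5 cube at (-2.5, -2.5) contributes its full rectangle; the cube at (-2.5, 7) is absent (z outside [3.5, 24]); Merging all regions: only the 26×5.5 cube at (-2.5, -2.5) is present, so the union is just that shape — 1 connected region; the cube at (-0.5, 1.5) does not reach this height (z outside [3, 19]); After the difference (first − rest): none of the subtracted shapes is present at this height, so the result so far is unchanged — 1 connected region. The outline is a single polygon with 4 vertices. Extrusion per mm of travel: 0.8 × 0.24 / (π × 0.875²) = 0.079824. Accumulating E over each segment gives final E = 5.0289.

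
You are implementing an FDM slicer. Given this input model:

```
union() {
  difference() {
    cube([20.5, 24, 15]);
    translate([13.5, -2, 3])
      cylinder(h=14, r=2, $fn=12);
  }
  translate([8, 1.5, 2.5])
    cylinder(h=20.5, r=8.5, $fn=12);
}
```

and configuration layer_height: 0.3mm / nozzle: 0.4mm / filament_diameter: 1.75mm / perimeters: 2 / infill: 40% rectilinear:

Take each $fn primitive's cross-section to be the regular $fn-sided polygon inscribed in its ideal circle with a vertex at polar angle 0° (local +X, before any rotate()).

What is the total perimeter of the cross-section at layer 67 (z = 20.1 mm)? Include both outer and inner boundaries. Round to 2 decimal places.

At z = 20.1 mm: the cube is absent (z outside [0, 15]); the cylinder at (13.5, -2) is not intersected at this z (z outside [3, 17]); Subtracting the remaining from the first: the first operand is absent here, so nothing remains; the r=8.5 cylinder at (8, 1.5) contributes a regular 12-gon of circumradius 8.5 (perimeter = 2·12·8.500·sin(180°/12) = 52.80 mm); Merging all regions: only the r=8.5 cylinder at (8, 1.5) is present, so the union is just that shape — boundary = 52.80 mm. Overall, the cross-section is a single solid region. Total boundary length (outer) = 52.80 mm.

52.80 mm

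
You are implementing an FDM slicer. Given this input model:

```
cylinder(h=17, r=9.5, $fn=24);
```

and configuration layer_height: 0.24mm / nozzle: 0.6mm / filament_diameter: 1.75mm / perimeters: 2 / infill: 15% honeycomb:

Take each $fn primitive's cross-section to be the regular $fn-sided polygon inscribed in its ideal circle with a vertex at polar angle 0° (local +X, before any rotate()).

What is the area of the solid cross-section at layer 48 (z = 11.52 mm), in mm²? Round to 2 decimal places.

At z = 11.52 mm: the cylinder: section is a regular 24-gon, circumradius r=9.5 (area = (24/2)·9.500²·sin(360°/24) = 280.30 mm²). Overall, the cross-section is a single solid region. Net area = 280.30 mm².

280.30 mm²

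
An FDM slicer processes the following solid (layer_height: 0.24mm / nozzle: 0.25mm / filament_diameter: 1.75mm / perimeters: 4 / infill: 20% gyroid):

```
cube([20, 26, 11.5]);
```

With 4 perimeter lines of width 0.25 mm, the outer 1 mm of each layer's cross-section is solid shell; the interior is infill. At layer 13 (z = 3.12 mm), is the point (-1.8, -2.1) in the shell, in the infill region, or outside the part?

At z = 3.12 mm: the 20×26 cube contributes its full rectangle. Overall, the cross-section is a single solid region. The nearest boundary edge runs (0.00, 0.00)→(20.00, 0.00); distance from the point to it = 2.77 mm. The point is not inside any of the regions above, so it lies outside the cross-section (2.77 mm from the nearest boundary).

outside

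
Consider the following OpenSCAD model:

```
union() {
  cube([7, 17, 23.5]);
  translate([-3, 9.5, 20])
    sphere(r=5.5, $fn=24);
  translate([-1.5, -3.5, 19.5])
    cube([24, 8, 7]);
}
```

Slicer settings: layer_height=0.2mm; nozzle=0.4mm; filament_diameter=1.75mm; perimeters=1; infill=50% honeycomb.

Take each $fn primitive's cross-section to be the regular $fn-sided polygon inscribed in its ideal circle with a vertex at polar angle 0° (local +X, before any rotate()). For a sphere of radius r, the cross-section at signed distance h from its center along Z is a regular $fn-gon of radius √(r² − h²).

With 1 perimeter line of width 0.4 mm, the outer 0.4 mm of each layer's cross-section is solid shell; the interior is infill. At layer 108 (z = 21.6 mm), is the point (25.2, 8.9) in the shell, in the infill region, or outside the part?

outside

At z = 21.6 mm: the cube (footprint 7×17) is included at this height; the sphere at (-3, 9.5): section is a regular 24-gon, circumradius = √(r²−h²) = √(5.5²−1.6²) = 5.262; the cube at (-1.5, -3.5) (footprint 24×8) is included at this height; Combining (union): the regions partially overlap (shared area 44.92 mm²), so overlapping operands fuse into one piece — 1 connected region with 1 hole. Overall, the cross-section is one region with 1 hole. The nearest boundary edge runs (22.50, 4.50)→(22.50, -3.50); distance from the point to it = 5.16 mm. The point is not inside any of the regions above, so it lies outside the cross-section (5.16 mm from the nearest boundary).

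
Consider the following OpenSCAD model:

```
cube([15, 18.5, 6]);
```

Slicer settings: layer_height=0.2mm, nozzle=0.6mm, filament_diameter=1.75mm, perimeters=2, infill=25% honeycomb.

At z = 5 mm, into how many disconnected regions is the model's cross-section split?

1

At z = 5 mm: the cube is present — its section is the full 15×18.5 rectangle. The result has 1 disconnected region.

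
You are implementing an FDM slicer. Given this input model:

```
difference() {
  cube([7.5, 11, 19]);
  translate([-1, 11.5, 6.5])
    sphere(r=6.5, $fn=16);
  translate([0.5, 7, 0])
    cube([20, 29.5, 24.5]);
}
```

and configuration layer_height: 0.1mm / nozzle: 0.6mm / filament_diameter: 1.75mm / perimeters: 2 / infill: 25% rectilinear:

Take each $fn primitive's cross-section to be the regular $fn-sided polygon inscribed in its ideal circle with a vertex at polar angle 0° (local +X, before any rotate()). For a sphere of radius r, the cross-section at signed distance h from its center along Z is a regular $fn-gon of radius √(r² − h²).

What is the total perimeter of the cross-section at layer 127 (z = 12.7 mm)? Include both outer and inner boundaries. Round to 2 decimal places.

At z = 12.7 mm: the 7.5×11 cube contributes its full rectangle (perimeter 37.00 mm); the r=6.5 sphere at (-1, 11.5) contributes a regular 16-gon of circumradius √(6.5²−6.2²) = 1.952 (perimeter = 2·16·1.952·sin(180°/16) = 12.19 mm); the cube at (0.5, 7) (footprint 20×29.5) is included at this height (perimeter 99.00 mm); After the difference (first − rest): starting from the 7.5×11 cube, the r=6.5 sphere at (-1, 11.5) partially overlaps it — only the 0.63 mm² overlap (of its 11.66 mm²) is removed, clipping the outline; the 20×29.5 cube at (0.5, 7) partially overlaps it — only the 27.85 mm² overlap (of its 590.00 mm²) is removed, clipping the outline — boundary = 35.34 mm. Overall, the cross-section is a single solid region. Total boundary length (outer) = 35.34 mm.

35.34 mm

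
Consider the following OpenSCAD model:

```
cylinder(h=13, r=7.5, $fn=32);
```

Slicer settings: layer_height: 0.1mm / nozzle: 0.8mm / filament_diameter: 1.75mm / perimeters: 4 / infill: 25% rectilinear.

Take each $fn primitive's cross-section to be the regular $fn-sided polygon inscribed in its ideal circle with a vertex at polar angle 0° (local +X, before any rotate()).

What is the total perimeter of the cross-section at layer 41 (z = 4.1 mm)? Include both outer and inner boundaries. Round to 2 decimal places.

47.05 mm

At z = 4.1 mm: the r=7.5 cylinder contributes a regular 32-gon of circumradius 7.5 (perimeter = 2·32·7.500·sin(180°/32) = 47.05 mm). Overall, the cross-section is a single solid region. Total boundary length (outer) = 47.05 mm.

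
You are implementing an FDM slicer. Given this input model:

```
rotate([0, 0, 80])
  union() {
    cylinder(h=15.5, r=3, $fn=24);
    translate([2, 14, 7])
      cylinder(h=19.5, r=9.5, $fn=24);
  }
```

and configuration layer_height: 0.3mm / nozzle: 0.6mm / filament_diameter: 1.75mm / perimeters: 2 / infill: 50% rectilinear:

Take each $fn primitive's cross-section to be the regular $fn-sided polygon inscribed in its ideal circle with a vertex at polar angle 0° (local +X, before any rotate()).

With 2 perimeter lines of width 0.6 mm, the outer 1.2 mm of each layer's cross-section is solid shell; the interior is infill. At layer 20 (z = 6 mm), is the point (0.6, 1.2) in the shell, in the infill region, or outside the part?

At z = 6 mm: the r=3 cylinder contributes a regular 24-gon of circumradius 3; the cylinder at (2, 14) is not intersected at this z (z outside [7, 26.5]); Taking the union: only the r=3 cylinder is present, so the union is just that shape — 1 connected region; (rotated 80° about Z; rotation is an isometry so areas/perimeters/island counts are preserved). Overall, the cross-section is a single solid region. Undo the 80° rotation: the query point maps to (1.286, -0.383) in the un-rotated model frame. The nearest boundary edge runs (2.60, -1.50)→(2.90, -0.78); distance from the point to it = 1.64 mm. The point is inside the cross-section and 1.64 mm from the nearest boundary — more than the 1.2 mm shell width (2 × 0.6), so it's in the infill interior.

infill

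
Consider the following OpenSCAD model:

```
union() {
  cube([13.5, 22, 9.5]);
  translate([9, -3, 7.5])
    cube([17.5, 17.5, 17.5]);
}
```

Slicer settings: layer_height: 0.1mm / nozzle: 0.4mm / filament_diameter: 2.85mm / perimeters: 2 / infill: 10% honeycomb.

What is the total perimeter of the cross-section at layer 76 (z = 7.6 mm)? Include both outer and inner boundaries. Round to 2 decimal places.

At z = 7.6 mm: the cube is present — its section is the full 13.5×22 rectangle (perimeter 71.00 mm); the cube at (9, -3) is present — its section is the full 17.5×17.5 rectangle (perimeter 70.00 mm); Merging all regions: the regions partially overlap (shared area 65.25 mm²), so the edge portions inside another operand are dropped and the merged outline is re-measured after clipping — boundary = 103.00 mm. Overall, the cross-section is a single solid region. Total boundary length (outer) = 103.00 mm.

103.00 mm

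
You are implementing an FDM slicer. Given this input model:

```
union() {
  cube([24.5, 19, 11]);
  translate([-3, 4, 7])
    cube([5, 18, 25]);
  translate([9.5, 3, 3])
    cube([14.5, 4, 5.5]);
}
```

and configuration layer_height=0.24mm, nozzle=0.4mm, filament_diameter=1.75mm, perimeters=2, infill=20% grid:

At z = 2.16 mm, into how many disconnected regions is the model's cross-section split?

1

At z = 2.16 mm: the 24.5×19 cube contributes its full rectangle; the cube at (-3, 4) does not reach this height (z outside [7, 32]); the cube at (9.5, 3) is not intersected at this z (z outside [3, 8.5]); Taking the union: only the 24.5×19 cube is present, so the union is just that shape — 1 connected region. The result has 1 disconnected region.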